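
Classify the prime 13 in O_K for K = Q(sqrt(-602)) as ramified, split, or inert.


K = Q(sqrt(-602)). Since d mod 4 = 2, disc(K) = -2408.
Check p | disc: -2408 mod 13 = 10.
p does not divide disc. Compute Legendre symbol (d/p):
9^((13-1)/2) mod 13 = 1
(d/p) = 1, so p splits: (p) = P*P' with e=1, f=1, g=2.
Therefore p is split.

split


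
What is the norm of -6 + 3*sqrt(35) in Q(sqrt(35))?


N(a + b*sqrt(d)) = a^2 - d*b^2
= (-6)^2 - (35)*(3)^2
= 36 - 315
= -279

-279


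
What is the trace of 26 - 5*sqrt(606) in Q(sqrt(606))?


Tr(a + b*sqrt(d)) = (a + b*sqrt(d)) + (a - b*sqrt(d)) = 2a
= 2 * (26)
= 52

52


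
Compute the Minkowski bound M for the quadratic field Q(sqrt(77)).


d = 77, d mod 4 = 1, so disc(K) = d = 77; |disc(K)| = 77
Real quadratic field, so n = 2, s = r2 = 0, r1 = 2
M = (n!/n^n) * (4/pi)^s * sqrt(|disc(K)|) = (2!/2^2) * (4/pi)^0 * sqrt(77)
= 0.5 * 1.000000 * 8.774964
= 4.3875

4.3875


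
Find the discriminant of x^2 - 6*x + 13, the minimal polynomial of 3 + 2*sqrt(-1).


The element 3 + 2*sqrt(-1) has minimal polynomial:
x^2 - 6*x + 13
Discriminant = (-6)^2 - 4*(13)
= 36 - 52
= -16

-16


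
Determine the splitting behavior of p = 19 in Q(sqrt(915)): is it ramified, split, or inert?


K = Q(sqrt(915)). Since d mod 4 = 3, disc(K) = 3660.
Check p | disc: 3660 mod 19 = 12.
p does not divide disc. Compute Legendre symbol (d/p):
3^((19-1)/2) mod 19 = -1
(d/p) = -1, so p is inert: (p) stays prime with e=1, f=2, g=1.
Therefore p is inert.

inert


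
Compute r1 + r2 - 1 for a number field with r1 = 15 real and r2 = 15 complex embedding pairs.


By Dirichlet's unit theorem:
rank = r1 + r2 - 1
= 15 + 15 - 1
= 29

29


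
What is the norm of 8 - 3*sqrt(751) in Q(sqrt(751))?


N(a + b*sqrt(d)) = a^2 - d*b^2
= (8)^2 - (751)*(-3)^2
= 64 - 6759
= -6695

-6695


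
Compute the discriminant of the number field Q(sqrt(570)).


For K = Q(sqrt(d)) with d squarefree: disc(K) = d if d = 1 mod 4, and disc(K) = 4d if d = 2 or 3 mod 4.
Here d = 570, and d mod 4 = 2.
d = 2 mod 4, not 1 (O_K = Z[sqrt(d)]), so disc(K) = 4d = 4 * (570) = 2280

2280


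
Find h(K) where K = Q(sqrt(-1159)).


K = Q(sqrt(-1159)). d mod 4 = 1, so D = disc(K) = d = -1159
h(K) equals the number of primitive reduced positive-definite forms (a, b, c) = a*x^2 + b*x*y + c*y^2 with b^2 - 4ac = D,
where reduced means |b| <= a <= c, with b >= 0 whenever |b| = a or a = c, and primitive means gcd(a, b, c) = 1.
Reduced forces 3a^2 <= |D| = 1159, so 1 <= a <= 19; b must have the parity of D, and c = (b^2 - D)/(4a) must be an integer >= a.
Enumerate a = 1..19, b in [-a, a]:
  a=1: (1, 1, 290)  [1]
  a=2: (2, -1, 145), (2, 1, 145)  [2]
  a=3: none
  a=4: (4, -3, 73), (4, 3, 73)  [2]
  a=5: (5, -1, 58), (5, 1, 58)  [2]
  a=6..7: none
  a=8: (8, -5, 37), (8, 5, 37)  [2]
  a=9: none
  a=10: (10, -9, 31), (10, -1, 29), (10, 1, 29), (10, 9, 31)  [4]
  a=11..15: none
  a=16: (16, -11, 20), (16, 11, 20)  [2]
  a=17..18: none
  a=19: (19, 19, 20)  [1]
Total reduced forms: 1 + 2 + 2 + 2 + 2 + 4 + 2 + 1 = 16
h = 16

16


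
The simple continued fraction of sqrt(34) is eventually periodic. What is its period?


Run the CF algorithm for sqrt(34).
a_0 = floor(sqrt(34)) = 5; set m_0=0, q_0=1.
Recurrence: m' = q*a - m,  q' = (d - m'^2)/q,  a' = floor((a_0 + m')/q').
  step 1: m=5, q=9, a=1
  step 2: m=4, q=2, a=4
  step 3: m=4, q=9, a=1
  step 4: m=5, q=1, a=10
a_4 = 2*a_0 = 10, so the period closes here.
sqrt(34) = [5; 1, 4, 1, 10]
Period length = 4

4


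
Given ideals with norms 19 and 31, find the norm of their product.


N(IJ) = N(I) * N(J)
= 19 * 31
= 589

589


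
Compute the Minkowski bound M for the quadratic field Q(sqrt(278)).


d = 278, d mod 4 = 2, so disc(K) = 4d = 1112; |disc(K)| = 1112
Real quadratic field, so n = 2, s = r2 = 0, r1 = 2
M = (n!/n^n) * (4/pi)^s * sqrt(|disc(K)|) = (2!/2^2) * (4/pi)^0 * sqrt(1112)
= 0.5 * 1.000000 * 33.346664
= 16.6733

16.6733


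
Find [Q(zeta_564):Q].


The degree equals Euler's totient phi(564).
564 = 2^2 * 3 * 47
phi(564) = 184

184


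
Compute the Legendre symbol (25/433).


p = 433 is prime, so compute (25/433) with the reciprocity algorithm (Jacobi-symbol steps: pull out 2s via (2/n), flip via reciprocity, reduce):
  reciprocity: (25/433) -> +(433/25)
  reduce: (8/25)
  pull out 2: (2/25) = +1  (since 25 mod 8 = 1)
  pull out 2: (2/25) = +1  (since 25 mod 8 = 1)
  pull out 2: (2/25) = +1  (since 25 mod 8 = 1)
  (1/25) = 1
Product of signs = 1
(25/433) = 1

1


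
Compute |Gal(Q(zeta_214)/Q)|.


|Gal(Q(zeta_214)/Q)| = phi(214)
= 106

106


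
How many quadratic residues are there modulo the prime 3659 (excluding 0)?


For prime p, the number of non-zero quadratic residues is (p-1)/2.
= (3659-1)/2
= 1829

1829


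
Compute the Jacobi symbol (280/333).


Compute (280/333) via quadratic reciprocity:
  pull out 2: (2/333) = -1  (since 333 mod 8 = 5)
  pull out 2: (2/333) = -1  (since 333 mod 8 = 5)
  pull out 2: (2/333) = -1  (since 333 mod 8 = 5)
  reciprocity: (35/333) -> +(333/35)
  reduce: (18/35)
  pull out 2: (2/35) = -1  (since 35 mod 8 = 3)
  reciprocity: (9/35) -> +(35/9)
  reduce: (8/9)
  pull out 2: (2/9) = +1  (since 9 mod 8 = 1)
  pull out 2: (2/9) = +1  (since 9 mod 8 = 1)
  pull out 2: (2/9) = +1  (since 9 mod 8 = 1)
  (1/9) = 1
Product of signs = 1

1


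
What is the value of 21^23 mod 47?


p = 47 is prime and the exponent is (p-1)/2 = 23, so by Euler's criterion 21^23 = (21/47) = +1 or -1 mod 47.
Compute by square-and-multiply:
  23 = 16 + 4 + 2 + 1 (binary 10111)
  Repeated squaring mod 47: 21^1 = 21, 21^2 = 18, 21^4 = 42, 21^8 = 25, 21^16 = 14
  21^23 = 21^16 * 21^4 * 21^2 * 21^1 = 14 * 42 * 18 * 21 mod 47
    14 * 42 = 588 = 24 mod 47
    24 * 18 = 432 = 9 mod 47
    9 * 21 = 189 = 1 mod 47
  21^23 = 1 mod 47
Result 1: 21 is a quadratic residue mod 47.
21^23 mod 47 = 1

1


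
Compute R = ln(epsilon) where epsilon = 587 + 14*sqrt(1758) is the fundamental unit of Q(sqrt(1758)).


epsilon = 587 + 14*sqrt(1758)
= 1173.9991
R = ln(1173.9991)
= 7.0682

7.0682


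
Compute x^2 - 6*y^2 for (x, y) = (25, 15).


x^2 - d*y^2
= 25^2 - 6*15^2
= 625 - 1350
= -725

-725


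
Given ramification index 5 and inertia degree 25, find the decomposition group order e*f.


|D_P| = e * f
= 5 * 25
= 125

125


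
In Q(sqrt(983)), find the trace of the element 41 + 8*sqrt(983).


Tr(a + b*sqrt(d)) = (a + b*sqrt(d)) + (a - b*sqrt(d)) = 2a
= 2 * (41)
= 82

82


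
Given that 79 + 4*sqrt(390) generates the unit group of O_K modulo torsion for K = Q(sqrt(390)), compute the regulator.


epsilon = 79 + 4*sqrt(390)
= 157.9937
R = ln(157.9937)
= 5.0626

5.0626


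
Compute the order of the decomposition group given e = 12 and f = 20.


|D_P| = e * f
= 12 * 20
= 240

240


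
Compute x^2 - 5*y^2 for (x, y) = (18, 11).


x^2 - d*y^2
= 18^2 - 5*11^2
= 324 - 605
= -281

-281


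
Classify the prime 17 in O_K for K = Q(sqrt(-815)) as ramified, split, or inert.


K = Q(sqrt(-815)). Since d mod 4 = 1, disc(K) = -815.
Check p | disc: -815 mod 17 = 1.
p does not divide disc. Compute Legendre symbol (d/p):
1^((17-1)/2) mod 17 = 1
(d/p) = 1, so p splits: (p) = P*P' with e=1, f=1, g=2.
Therefore p is split.

split


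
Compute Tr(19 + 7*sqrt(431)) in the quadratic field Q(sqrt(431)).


Tr(a + b*sqrt(d)) = (a + b*sqrt(d)) + (a - b*sqrt(d)) = 2a
= 2 * (19)
= 38

38


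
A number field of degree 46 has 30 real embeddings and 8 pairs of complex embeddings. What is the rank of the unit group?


By Dirichlet's unit theorem:
rank = r1 + r2 - 1
= 30 + 8 - 1
= 37

37


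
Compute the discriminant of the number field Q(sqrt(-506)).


For K = Q(sqrt(d)) with d squarefree: disc(K) = d if d = 1 mod 4, and disc(K) = 4d if d = 2 or 3 mod 4.
Here d = -506, and d mod 4 = 2.
d = 2 mod 4, not 1 (O_K = Z[sqrt(d)]), so disc(K) = 4d = 4 * (-506) = -2024

-2024


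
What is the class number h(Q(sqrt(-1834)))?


K = Q(sqrt(-1834)). d mod 4 = 2, so D = disc(K) = 4d = -7336
h(K) equals the number of primitive reduced positive-definite forms (a, b, c) = a*x^2 + b*x*y + c*y^2 with b^2 - 4ac = D,
where reduced means |b| <= a <= c, with b >= 0 whenever |b| = a or a = c, and primitive means gcd(a, b, c) = 1.
Reduced forces 3a^2 <= |D| = 7336, so 1 <= a <= 49; b must have the parity of D, and c = (b^2 - D)/(4a) must be an integer >= a.
Enumerate a = 1..49, b in [-a, a]:
  a=1: (1, 0, 1834)  [1]
  a=2: (2, 0, 917)  [1]
  a=3..4: none
  a=5: (5, -2, 367), (5, 2, 367)  [2]
  a=6: none
  a=7: (7, 0, 262)  [1]
  a=8..9: none
  a=10: (10, -8, 185), (10, 8, 185)  [2]
  a=11: (11, -10, 169), (11, 10, 169)  [2]
  a=12: none
  a=13: (13, -10, 143), (13, 10, 143)  [2]
  a=14: (14, 0, 131)  [1]
  a=15..16: none
  a=17: (17, -12, 110), (17, 12, 110)  [2]
  a=18: none
  a=19: (19, -6, 97), (19, 6, 97)  [2]
  a=20..21: none
  a=22: (22, -12, 85), (22, 12, 85)  [2]
  a=23: (23, -22, 85), (23, 22, 85)  [2]
  a=24: none
  a=25: (25, -8, 74), (25, 8, 74)  [2]
  a=26: (26, -16, 73), (26, 16, 73)  [2]
  a=27..28: none
  a=29: (29, -28, 70), (29, 28, 70)  [2]
  a=30..33: none
  a=34: (34, -12, 55), (34, 12, 55)  [2]
  a=35: (35, -28, 58), (35, 28, 58)  [2]
  a=36: none
  a=37: (37, -8, 50), (37, 8, 50)  [2]
  a=38: (38, -32, 55), (38, 32, 55)  [2]
  a=39..42: none
  a=43: (43, -24, 46), (43, 24, 46)  [2]
  a=44..49: none
Total reduced forms: 1 + 1 + 2 + 1 + 2 + 2 + 2 + 1 + 2 + 2 + 2 + 2 + 2 + 2 + 2 + 2 + 2 + 2 + 2 + 2 = 36
h = 36

36


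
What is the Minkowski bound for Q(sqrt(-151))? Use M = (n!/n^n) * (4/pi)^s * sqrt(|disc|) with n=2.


d = -151, d mod 4 = 1, so disc(K) = d = -151; |disc(K)| = 151
Imaginary quadratic field, so n = 2, s = r2 = 1, r1 = 0
M = (n!/n^n) * (4/pi)^s * sqrt(|disc(K)|) = (2!/2^2) * (4/pi)^1 * sqrt(151)
= 0.5 * 1.273240 * 12.288206
= 7.8229

7.8229


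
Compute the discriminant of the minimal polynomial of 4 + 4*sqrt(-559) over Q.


The element 4 + 4*sqrt(-559) has minimal polynomial:
x^2 - 8*x + 8960
Discriminant = (-8)^2 - 4*(8960)
= 64 - 35840
= -35776

-35776


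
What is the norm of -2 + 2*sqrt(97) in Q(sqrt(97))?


N(a + b*sqrt(d)) = a^2 - d*b^2
= (-2)^2 - (97)*(2)^2
= 4 - 388
= -384

-384


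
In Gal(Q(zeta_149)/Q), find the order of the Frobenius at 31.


The Frobenius at p in Gal(Q(zeta_n)/Q) = (Z/nZ)* is the class of p, so its order is ord_149(31), the smallest k >= 1 with 31^k = 1 mod 149.
n = 149 = 149, phi(149) = 148; the order divides phi(n).
Divisors of 148: 1, 2, 4, 37, 74, 148
Repeated squaring mod 149: 31^1 = 31, 31^2 = 67, 31^4 = 19, 31^8 = 63, 31^16 = 95, 31^32 = 85, 31^64 = 73, 31^128 = 114
Test divisors in increasing order:
  k=1: 31^1 = 31 mod 149
  k=2: 31^2 = 67 mod 149
  k=4: 31^4 = 19 mod 149
  k=37: 31^37 = 85 * 19 * 31 = 1 mod 149  <- first divisor giving 1
Order = 37

37


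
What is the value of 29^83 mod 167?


p = 167 is prime and the exponent is (p-1)/2 = 83, so by Euler's criterion 29^83 = (29/167) = +1 or -1 mod 167.
Compute by square-and-multiply:
  83 = 64 + 16 + 2 + 1 (binary 1010011)
  Repeated squaring mod 167: 29^1 = 29, 29^2 = 6, 29^4 = 36, 29^8 = 127, 29^16 = 97, 29^32 = 57, 29^64 = 76
  29^83 = 29^64 * 29^16 * 29^2 * 29^1 = 76 * 97 * 6 * 29 mod 167
    76 * 97 = 7372 = 24 mod 167
    24 * 6 = 144 = 144 mod 167
    144 * 29 = 4176 = 1 mod 167
  29^83 = 1 mod 167
Result 1: 29 is a quadratic residue mod 167.
29^83 mod 167 = 1

1


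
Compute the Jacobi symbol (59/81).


Compute (59/81) via quadratic reciprocity:
  reciprocity: (59/81) -> +(81/59)
  reduce: (22/59)
  pull out 2: (2/59) = -1  (since 59 mod 8 = 3)
  reciprocity: (11/59) -> -(59/11)
  reduce: (4/11)
  pull out 2: (2/11) = -1  (since 11 mod 8 = 3)
  pull out 2: (2/11) = -1  (since 11 mod 8 = 3)
  (1/11) = 1
Product of signs = 1

1


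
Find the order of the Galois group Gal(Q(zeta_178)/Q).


|Gal(Q(zeta_178)/Q)| = phi(178)
= 88

88


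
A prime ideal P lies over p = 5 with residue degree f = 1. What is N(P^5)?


N(P^a) = p^(a*f)
= 5^(5*1)
= 5^5
= 3125

3125


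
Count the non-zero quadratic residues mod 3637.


For prime p, the number of non-zero quadratic residues is (p-1)/2.
= (3637-1)/2
= 1818

1818


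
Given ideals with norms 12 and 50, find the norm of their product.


N(IJ) = N(I) * N(J)
= 12 * 50
= 600

600


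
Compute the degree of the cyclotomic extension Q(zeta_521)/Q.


The degree equals Euler's totient phi(521).
521 = 521
phi(521) = 520

520


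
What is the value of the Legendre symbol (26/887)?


p = 887 is prime, so compute (26/887) with the reciprocity algorithm (Jacobi-symbol steps: pull out 2s via (2/n), flip via reciprocity, reduce):
  pull out 2: (2/887) = +1  (since 887 mod 8 = 7)
  reciprocity: (13/887) -> +(887/13)
  reduce: (3/13)
  reciprocity: (3/13) -> +(13/3)
  reduce: (1/3)
  (1/3) = 1
Product of signs = 1
(26/887) = 1

1


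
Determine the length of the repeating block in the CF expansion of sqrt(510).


Run the CF algorithm for sqrt(510).
a_0 = floor(sqrt(510)) = 22; set m_0=0, q_0=1.
Recurrence: m' = q*a - m,  q' = (d - m'^2)/q,  a' = floor((a_0 + m')/q').
  step 1: m=22, q=26, a=1
  step 2: m=4, q=19, a=1
  step 3: m=15, q=15, a=2
  step 4: m=15, q=19, a=1
  step 5: m=4, q=26, a=1
  step 6: m=22, q=1, a=44
a_6 = 2*a_0 = 44, so the period closes here.
sqrt(510) = [22; 1, 1, 2, 1, 1, 44]
Period length = 6

6


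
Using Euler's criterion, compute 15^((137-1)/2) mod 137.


p = 137 is prime and the exponent is (p-1)/2 = 68, so by Euler's criterion 15^68 = (15/137) = +1 or -1 mod 137.
Compute by square-and-multiply:
  68 = 64 + 4 (binary 1000100)
  Repeated squaring mod 137: 15^1 = 15, 15^2 = 88, 15^4 = 72, 15^8 = 115, 15^16 = 73, 15^32 = 123, 15^64 = 59
  15^68 = 15^64 * 15^4 = 59 * 72 mod 137
    59 * 72 = 4248 = 1 mod 137
  15^68 = 1 mod 137
Result 1: 15 is a quadratic residue mod 137.
15^68 mod 137 = 1

1


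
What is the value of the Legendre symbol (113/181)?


p = 181 is prime, so compute (113/181) with the reciprocity algorithm (Jacobi-symbol steps: pull out 2s via (2/n), flip via reciprocity, reduce):
  reciprocity: (113/181) -> +(181/113)
  reduce: (68/113)
  pull out 2: (2/113) = +1  (since 113 mod 8 = 1)
  pull out 2: (2/113) = +1  (since 113 mod 8 = 1)
  reciprocity: (17/113) -> +(113/17)
  reduce: (11/17)
  reciprocity: (11/17) -> +(17/11)
  reduce: (6/11)
  pull out 2: (2/11) = -1  (since 11 mod 8 = 3)
  reciprocity: (3/11) -> -(11/3)
  reduce: (2/3)
  pull out 2: (2/3) = -1  (since 3 mod 8 = 3)
  (1/3) = 1
Product of signs = -1
(113/181) = -1

-1


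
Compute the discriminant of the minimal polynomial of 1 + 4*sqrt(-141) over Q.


The element 1 + 4*sqrt(-141) has minimal polynomial:
x^2 - 2*x + 2257
Discriminant = (-2)^2 - 4*(2257)
= 4 - 9028
= -9024

-9024


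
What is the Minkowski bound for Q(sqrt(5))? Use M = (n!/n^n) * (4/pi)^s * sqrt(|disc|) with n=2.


d = 5, d mod 4 = 1, so disc(K) = d = 5; |disc(K)| = 5
Real quadratic field, so n = 2, s = r2 = 0, r1 = 2
M = (n!/n^n) * (4/pi)^s * sqrt(|disc(K)|) = (2!/2^2) * (4/pi)^0 * sqrt(5)
= 0.5 * 1.000000 * 2.236068
= 1.1180

1.1180


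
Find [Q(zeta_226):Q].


The degree equals Euler's totient phi(226).
226 = 2 * 113
phi(226) = 112

112


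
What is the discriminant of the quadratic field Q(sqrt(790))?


For K = Q(sqrt(d)) with d squarefree: disc(K) = d if d = 1 mod 4, and disc(K) = 4d if d = 2 or 3 mod 4.
Here d = 790, and d mod 4 = 2.
d = 2 mod 4, not 1 (O_K = Z[sqrt(d)]), so disc(K) = 4d = 4 * (790) = 3160

3160


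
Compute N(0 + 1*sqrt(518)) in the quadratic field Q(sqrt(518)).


N(a + b*sqrt(d)) = a^2 - d*b^2
= (0)^2 - (518)*(1)^2
= 0 - 518
= -518

-518


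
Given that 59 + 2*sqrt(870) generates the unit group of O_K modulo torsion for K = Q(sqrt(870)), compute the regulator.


epsilon = 59 + 2*sqrt(870)
= 117.9915
R = ln(117.9915)
= 4.7706

4.7706


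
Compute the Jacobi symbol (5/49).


Compute (5/49) via quadratic reciprocity:
  reciprocity: (5/49) -> +(49/5)
  reduce: (4/5)
  pull out 2: (2/5) = -1  (since 5 mod 8 = 5)
  pull out 2: (2/5) = -1  (since 5 mod 8 = 5)
  (1/5) = 1
Product of signs = 1

1


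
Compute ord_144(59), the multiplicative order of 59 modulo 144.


We want ord_144(59), the smallest k >= 1 with 59^k = 1 mod 144.
n = 144 = 2^4 * 3^2, phi(144) = 48; the order divides phi(n).
Divisors of 48: 1, 2, 3, 4, 6, 8, 12, 16, 24, 48
Repeated squaring mod 144: 59^1 = 59, 59^2 = 25, 59^4 = 49, 59^8 = 97, 59^16 = 49, 59^32 = 97
Test divisors in increasing order:
  k=1: 59^1 = 59 mod 144
  k=2: 59^2 = 25 mod 144
  k=3: 59^3 = 25 * 59 = 35 mod 144
  k=4: 59^4 = 49 mod 144
  k=6: 59^6 = 49 * 25 = 73 mod 144
  k=8: 59^8 = 97 mod 144
  k=12: 59^12 = 97 * 49 = 1 mod 144  <- first divisor giving 1
Order = 12

12


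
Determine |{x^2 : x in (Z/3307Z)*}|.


For prime p, the number of non-zero quadratic residues is (p-1)/2.
= (3307-1)/2
= 1653

1653


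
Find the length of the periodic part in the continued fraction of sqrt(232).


Run the CF algorithm for sqrt(232).
a_0 = floor(sqrt(232)) = 15; set m_0=0, q_0=1.
Recurrence: m' = q*a - m,  q' = (d - m'^2)/q,  a' = floor((a_0 + m')/q').
  step 1: m=15, q=7, a=4
  step 2: m=13, q=9, a=3
  step 3: m=14, q=4, a=7
  step 4: m=14, q=9, a=3
  step 5: m=13, q=7, a=4
  step 6: m=15, q=1, a=30
a_6 = 2*a_0 = 30, so the period closes here.
sqrt(232) = [15; 4, 3, 7, 3, 4, 30]
Period length = 6

6


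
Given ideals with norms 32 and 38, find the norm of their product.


N(IJ) = N(I) * N(J)
= 32 * 38
= 1216

1216


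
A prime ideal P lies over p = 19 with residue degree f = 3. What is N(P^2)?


N(P^a) = p^(a*f)
= 19^(2*3)
= 19^6
= 47045881

47045881


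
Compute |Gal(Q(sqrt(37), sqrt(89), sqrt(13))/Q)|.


The 3 square roots of distinct primes are multiplicatively independent over Q,
so [K:Q] = 2^3 and Gal(K/Q) is isomorphic to (Z/2Z)^3.
|Gal| = 2^3 = 8

8


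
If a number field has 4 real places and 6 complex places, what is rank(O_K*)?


By Dirichlet's unit theorem:
rank = r1 + r2 - 1
= 4 + 6 - 1
= 9

9


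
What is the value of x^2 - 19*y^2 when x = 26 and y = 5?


x^2 - d*y^2
= 26^2 - 19*5^2
= 676 - 475
= 201

201


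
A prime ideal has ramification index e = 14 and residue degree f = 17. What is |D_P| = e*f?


|D_P| = e * f
= 14 * 17
= 238

238


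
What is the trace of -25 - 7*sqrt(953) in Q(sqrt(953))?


Tr(a + b*sqrt(d)) = (a + b*sqrt(d)) + (a - b*sqrt(d)) = 2a
= 2 * (-25)
= -50

-50


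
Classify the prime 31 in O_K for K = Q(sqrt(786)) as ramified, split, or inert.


K = Q(sqrt(786)). Since d mod 4 = 2, disc(K) = 3144.
Check p | disc: 3144 mod 31 = 13.
p does not divide disc. Compute Legendre symbol (d/p):
11^((31-1)/2) mod 31 = -1
(d/p) = -1, so p is inert: (p) stays prime with e=1, f=2, g=1.
Therefore p is inert.

inert


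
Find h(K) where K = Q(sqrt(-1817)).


K = Q(sqrt(-1817)). d mod 4 = 3, so D = disc(K) = 4d = -7268
h(K) equals the number of primitive reduced positive-definite forms (a, b, c) = a*x^2 + b*x*y + c*y^2 with b^2 - 4ac = D,
where reduced means |b| <= a <= c, with b >= 0 whenever |b| = a or a = c, and primitive means gcd(a, b, c) = 1.
Reduced forces 3a^2 <= |D| = 7268, so 1 <= a <= 49; b must have the parity of D, and c = (b^2 - D)/(4a) must be an integer >= a.
Enumerate a = 1..49, b in [-a, a]:
  a=1: (1, 0, 1817)  [1]
  a=2: (2, 2, 909)  [1]
  a=3: (3, -2, 606), (3, 2, 606)  [2]
  a=4..5: none
  a=6: (6, -2, 303), (6, 2, 303)  [2]
  a=7..8: none
  a=9: (9, -2, 202), (9, 2, 202)  [2]
  a=10: none
  a=11: (11, -6, 166), (11, 6, 166)  [2]
  a=12: none
  a=13: (13, -8, 141), (13, 8, 141)  [2]
  a=14..16: none
  a=17: (17, -12, 109), (17, 12, 109)  [2]
  a=18: (18, -2, 101), (18, 2, 101)  [2]
  a=19: (19, -16, 99), (19, 16, 99)  [2]
  a=20..21: none
  a=22: (22, -6, 83), (22, 6, 83)  [2]
  a=23: (23, 0, 79)  [1]
  a=24..25: none
  a=26: (26, -18, 73), (26, 18, 73)  [2]
  a=27: (27, -20, 71), (27, 20, 71)  [2]
  a=28..32: none
  a=33: (33, -28, 61), (33, -16, 57), (33, 16, 57), (33, 28, 61)  [4]
  a=34: (34, -22, 57), (34, 22, 57)  [2]
  a=35..36: none
  a=37: (37, -24, 53), (37, 24, 53)  [2]
  a=38: (38, -22, 51), (38, 22, 51)  [2]
  a=39: (39, -34, 54), (39, -8, 47), (39, 8, 47), (39, 34, 54)  [4]
  a=40..45: none
  a=46: (46, 46, 51)  [1]
  a=47..49: none
Total reduced forms: 1 + 1 + 2 + 2 + 2 + 2 + 2 + 2 + 2 + 2 + 2 + 1 + 2 + 2 + 4 + 2 + 2 + 2 + 4 + 1 = 40
h = 40

40


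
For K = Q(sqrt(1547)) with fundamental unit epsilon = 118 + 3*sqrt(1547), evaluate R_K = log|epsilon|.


epsilon = 118 + 3*sqrt(1547)
= 235.9958
R = ln(235.9958)
= 5.4638

5.4638


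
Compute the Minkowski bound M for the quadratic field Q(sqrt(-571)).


d = -571, d mod 4 = 1, so disc(K) = d = -571; |disc(K)| = 571
Imaginary quadratic field, so n = 2, s = r2 = 1, r1 = 0
M = (n!/n^n) * (4/pi)^s * sqrt(|disc(K)|) = (2!/2^2) * (4/pi)^1 * sqrt(571)
= 0.5 * 1.273240 * 23.895606
= 15.2124

15.2124


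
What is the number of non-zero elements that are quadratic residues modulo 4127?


For prime p, the number of non-zero quadratic residues is (p-1)/2.
= (4127-1)/2
= 2063

2063


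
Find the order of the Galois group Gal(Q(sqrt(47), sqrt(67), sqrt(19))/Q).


The 3 square roots of distinct primes are multiplicatively independent over Q,
so [K:Q] = 2^3 and Gal(K/Q) is isomorphic to (Z/2Z)^3.
|Gal| = 2^3 = 8

8


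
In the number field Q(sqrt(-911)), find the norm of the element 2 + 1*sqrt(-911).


N(a + b*sqrt(d)) = a^2 - d*b^2
= (2)^2 - (-911)*(1)^2
= 4 + 911
= 915

915


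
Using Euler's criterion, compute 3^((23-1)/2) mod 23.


p = 23 is prime and the exponent is (p-1)/2 = 11, so by Euler's criterion 3^11 = (3/23) = +1 or -1 mod 23.
Compute by square-and-multiply:
  11 = 8 + 2 + 1 (binary 1011)
  Repeated squaring mod 23: 3^1 = 3, 3^2 = 9, 3^4 = 12, 3^8 = 6
  3^11 = 3^8 * 3^2 * 3^1 = 6 * 9 * 3 mod 23
    6 * 9 = 54 = 8 mod 23
    8 * 3 = 24 = 1 mod 23
  3^11 = 1 mod 23
Result 1: 3 is a quadratic residue mod 23.
3^11 mod 23 = 1

1


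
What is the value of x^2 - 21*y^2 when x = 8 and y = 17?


x^2 - d*y^2
= 8^2 - 21*17^2
= 64 - 6069
= -6005

-6005


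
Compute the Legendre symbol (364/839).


p = 839 is prime, so compute (364/839) with the reciprocity algorithm (Jacobi-symbol steps: pull out 2s via (2/n), flip via reciprocity, reduce):
  pull out 2: (2/839) = +1  (since 839 mod 8 = 7)
  pull out 2: (2/839) = +1  (since 839 mod 8 = 7)
  reciprocity: (91/839) -> -(839/91)
  reduce: (20/91)
  pull out 2: (2/91) = -1  (since 91 mod 8 = 3)
  pull out 2: (2/91) = -1  (since 91 mod 8 = 3)
  reciprocity: (5/91) -> +(91/5)
  reduce: (1/5)
  (1/5) = 1
Product of signs = -1
(364/839) = -1

-1


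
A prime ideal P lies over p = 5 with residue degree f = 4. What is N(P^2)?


N(P^a) = p^(a*f)
= 5^(2*4)
= 5^8
= 390625

390625


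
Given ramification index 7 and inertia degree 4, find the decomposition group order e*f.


|D_P| = e * f
= 7 * 4
= 28

28


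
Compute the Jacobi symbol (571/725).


Compute (571/725) via quadratic reciprocity:
  reciprocity: (571/725) -> +(725/571)
  reduce: (154/571)
  pull out 2: (2/571) = -1  (since 571 mod 8 = 3)
  reciprocity: (77/571) -> +(571/77)
  reduce: (32/77)
  pull out 2: (2/77) = -1  (since 77 mod 8 = 5)
  pull out 2: (2/77) = -1  (since 77 mod 8 = 5)
  pull out 2: (2/77) = -1  (since 77 mod 8 = 5)
  pull out 2: (2/77) = -1  (since 77 mod 8 = 5)
  pull out 2: (2/77) = -1  (since 77 mod 8 = 5)
  (1/77) = 1
Product of signs = 1

1


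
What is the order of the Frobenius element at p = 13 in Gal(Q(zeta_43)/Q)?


The Frobenius at p in Gal(Q(zeta_n)/Q) = (Z/nZ)* is the class of p, so its order is ord_43(13), the smallest k >= 1 with 13^k = 1 mod 43.
n = 43 = 43, phi(43) = 42; the order divides phi(n).
Divisors of 42: 1, 2, 3, 6, 7, 14, 21, 42
Repeated squaring mod 43: 13^1 = 13, 13^2 = 40, 13^4 = 9, 13^8 = 38, 13^16 = 25, 13^32 = 23
Test divisors in increasing order:
  k=1: 13^1 = 13 mod 43
  k=2: 13^2 = 40 mod 43
  k=3: 13^3 = 40 * 13 = 4 mod 43
  k=6: 13^6 = 9 * 40 = 16 mod 43
  k=7: 13^7 = 9 * 40 * 13 = 36 mod 43
  k=14: 13^14 = 38 * 9 * 40 = 6 mod 43
  k=21: 13^21 = 25 * 9 * 13 = 1 mod 43  <- first divisor giving 1
Order = 21

21


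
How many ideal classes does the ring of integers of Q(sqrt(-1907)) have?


K = Q(sqrt(-1907)). d mod 4 = 1, so D = disc(K) = d = -1907
h(K) equals the number of primitive reduced positive-definite forms (a, b, c) = a*x^2 + b*x*y + c*y^2 with b^2 - 4ac = D,
where reduced means |b| <= a <= c, with b >= 0 whenever |b| = a or a = c, and primitive means gcd(a, b, c) = 1.
Reduced forces 3a^2 <= |D| = 1907, so 1 <= a <= 25; b must have the parity of D, and c = (b^2 - D)/(4a) must be an integer >= a.
Enumerate a = 1..25, b in [-a, a]:
  a=1: (1, 1, 477)  [1]
  a=2: none
  a=3: (3, -1, 159), (3, 1, 159)  [2]
  a=4..6: none
  a=7: (7, -5, 69), (7, 5, 69)  [2]
  a=8: none
  a=9: (9, -1, 53), (9, 1, 53)  [2]
  a=10..12: none
  a=13: (13, -11, 39), (13, 11, 39)  [2]
  a=14..20: none
  a=21: (21, -19, 27), (21, -5, 23), (21, 5, 23), (21, 19, 27)  [4]
  a=22..25: none
Total reduced forms: 1 + 2 + 2 + 2 + 2 + 4 = 13
h = 13

13


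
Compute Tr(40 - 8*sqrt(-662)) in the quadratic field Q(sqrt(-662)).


Tr(a + b*sqrt(d)) = (a + b*sqrt(d)) + (a - b*sqrt(d)) = 2a
= 2 * (40)
= 80

80


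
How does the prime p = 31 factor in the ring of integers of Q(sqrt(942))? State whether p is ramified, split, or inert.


K = Q(sqrt(942)). Since d mod 4 = 2, disc(K) = 3768.
Check p | disc: 3768 mod 31 = 17.
p does not divide disc. Compute Legendre symbol (d/p):
12^((31-1)/2) mod 31 = -1
(d/p) = -1, so p is inert: (p) stays prime with e=1, f=2, g=1.
Therefore p is inert.

inert


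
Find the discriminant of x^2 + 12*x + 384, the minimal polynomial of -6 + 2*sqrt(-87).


The element -6 + 2*sqrt(-87) has minimal polynomial:
x^2 + 12*x + 384
Discriminant = (12)^2 - 4*(384)
= 144 - 1536
= -1392

-1392


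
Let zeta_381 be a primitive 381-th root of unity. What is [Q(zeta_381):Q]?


The degree equals Euler's totient phi(381).
381 = 3 * 127
phi(381) = 252

252


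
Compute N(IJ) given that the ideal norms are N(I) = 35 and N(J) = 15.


N(IJ) = N(I) * N(J)
= 35 * 15
= 525

525


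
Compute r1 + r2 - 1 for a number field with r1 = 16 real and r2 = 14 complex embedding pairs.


By Dirichlet's unit theorem:
rank = r1 + r2 - 1
= 16 + 14 - 1
= 29

29


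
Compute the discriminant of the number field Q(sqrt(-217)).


For K = Q(sqrt(d)) with d squarefree: disc(K) = d if d = 1 mod 4, and disc(K) = 4d if d = 2 or 3 mod 4.
Here d = -217, and d mod 4 = 3.
d = 3 mod 4, not 1 (O_K = Z[sqrt(d)]), so disc(K) = 4d = 4 * (-217) = -868

-868


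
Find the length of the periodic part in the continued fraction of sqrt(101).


Run the CF algorithm for sqrt(101).
a_0 = floor(sqrt(101)) = 10; set m_0=0, q_0=1.
Recurrence: m' = q*a - m,  q' = (d - m'^2)/q,  a' = floor((a_0 + m')/q').
  step 1: m=10, q=1, a=20
a_1 = 2*a_0 = 20, so the period closes here.
sqrt(101) = [10; 20]
Period length = 1

1


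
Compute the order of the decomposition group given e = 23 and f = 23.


|D_P| = e * f
= 23 * 23
= 529

529


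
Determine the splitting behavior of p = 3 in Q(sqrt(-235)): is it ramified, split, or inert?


K = Q(sqrt(-235)). Since d mod 4 = 1, disc(K) = -235.
Check p | disc: -235 mod 3 = 2.
p does not divide disc. Compute Legendre symbol (d/p):
2^((3-1)/2) mod 3 = -1
(d/p) = -1, so p is inert: (p) stays prime with e=1, f=2, g=1.
Therefore p is inert.

inert


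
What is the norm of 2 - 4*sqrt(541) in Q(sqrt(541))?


N(a + b*sqrt(d)) = a^2 - d*b^2
= (2)^2 - (541)*(-4)^2
= 4 - 8656
= -8652

-8652


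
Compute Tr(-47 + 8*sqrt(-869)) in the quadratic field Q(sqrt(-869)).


Tr(a + b*sqrt(d)) = (a + b*sqrt(d)) + (a - b*sqrt(d)) = 2a
= 2 * (-47)
= -94

-94


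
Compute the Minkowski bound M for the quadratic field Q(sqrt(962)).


d = 962, d mod 4 = 2, so disc(K) = 4d = 3848; |disc(K)| = 3848
Real quadratic field, so n = 2, s = r2 = 0, r1 = 2
M = (n!/n^n) * (4/pi)^s * sqrt(|disc(K)|) = (2!/2^2) * (4/pi)^0 * sqrt(3848)
= 0.5 * 1.000000 * 62.032250
= 31.0161

31.0161


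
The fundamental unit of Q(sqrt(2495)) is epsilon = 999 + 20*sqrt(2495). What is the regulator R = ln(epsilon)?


epsilon = 999 + 20*sqrt(2495)
= 1997.9995
R = ln(1997.9995)
= 7.5999

7.5999


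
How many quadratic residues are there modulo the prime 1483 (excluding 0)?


For prime p, the number of non-zero quadratic residues is (p-1)/2.
= (1483-1)/2
= 741

741


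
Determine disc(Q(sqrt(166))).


For K = Q(sqrt(d)) with d squarefree: disc(K) = d if d = 1 mod 4, and disc(K) = 4d if d = 2 or 3 mod 4.
Here d = 166, and d mod 4 = 2.
d = 2 mod 4, not 1 (O_K = Z[sqrt(d)]), so disc(K) = 4d = 4 * (166) = 664

664


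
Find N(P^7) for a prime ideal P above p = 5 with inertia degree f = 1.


N(P^a) = p^(a*f)
= 5^(7*1)
= 5^7
= 78125

78125


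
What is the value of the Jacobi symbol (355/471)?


Compute (355/471) via quadratic reciprocity:
  reciprocity: (355/471) -> -(471/355)
  reduce: (116/355)
  pull out 2: (2/355) = -1  (since 355 mod 8 = 3)
  pull out 2: (2/355) = -1  (since 355 mod 8 = 3)
  reciprocity: (29/355) -> +(355/29)
  reduce: (7/29)
  reciprocity: (7/29) -> +(29/7)
  reduce: (1/7)
  (1/7) = 1
Product of signs = -1

-1


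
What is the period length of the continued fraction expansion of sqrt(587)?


Run the CF algorithm for sqrt(587).
a_0 = floor(sqrt(587)) = 24; set m_0=0, q_0=1.
Recurrence: m' = q*a - m,  q' = (d - m'^2)/q,  a' = floor((a_0 + m')/q').
  step 1: m=24, q=11, a=4
  step 2: m=20, q=17, a=2
  step 3: m=14, q=23, a=1
  step 4: m=9, q=22, a=1
  step 5: m=13, q=19, a=1
  step 6: m=6, q=29, a=1
  step 7: m=23, q=2, a=23
  step 8: m=23, q=29, a=1
  step 9: m=6, q=19, a=1
  step 10: m=13, q=22, a=1
  step 11: m=9, q=23, a=1
  step 12: m=14, q=17, a=2
  step 13: m=20, q=11, a=4
  step 14: m=24, q=1, a=48
a_14 = 2*a_0 = 48, so the period closes here.
sqrt(587) = [24; 4, 2, 1, 1, 1, 1, 23, 1, 1, 1, 1, 2, 4, 48]
Period length = 14

14


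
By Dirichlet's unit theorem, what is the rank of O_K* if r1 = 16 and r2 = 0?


By Dirichlet's unit theorem:
rank = r1 + r2 - 1
= 16 + 0 - 1
= 15

15


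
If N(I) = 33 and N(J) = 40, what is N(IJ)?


N(IJ) = N(I) * N(J)
= 33 * 40
= 1320

1320


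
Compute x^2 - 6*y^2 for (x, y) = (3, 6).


x^2 - d*y^2
= 3^2 - 6*6^2
= 9 - 216
= -207

-207


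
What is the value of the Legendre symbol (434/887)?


p = 887 is prime, so compute (434/887) with the reciprocity algorithm (Jacobi-symbol steps: pull out 2s via (2/n), flip via reciprocity, reduce):
  pull out 2: (2/887) = +1  (since 887 mod 8 = 7)
  reciprocity: (217/887) -> +(887/217)
  reduce: (19/217)
  reciprocity: (19/217) -> +(217/19)
  reduce: (8/19)
  pull out 2: (2/19) = -1  (since 19 mod 8 = 3)
  pull out 2: (2/19) = -1  (since 19 mod 8 = 3)
  pull out 2: (2/19) = -1  (since 19 mod 8 = 3)
  (1/19) = 1
Product of signs = -1
(434/887) = -1

-1


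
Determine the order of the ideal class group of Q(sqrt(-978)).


K = Q(sqrt(-978)). d mod 4 = 2, so D = disc(K) = 4d = -3912
h(K) equals the number of primitive reduced positive-definite forms (a, b, c) = a*x^2 + b*x*y + c*y^2 with b^2 - 4ac = D,
where reduced means |b| <= a <= c, with b >= 0 whenever |b| = a or a = c, and primitive means gcd(a, b, c) = 1.
Reduced forces 3a^2 <= |D| = 3912, so 1 <= a <= 36; b must have the parity of D, and c = (b^2 - D)/(4a) must be an integer >= a.
Enumerate a = 1..36, b in [-a, a]:
  a=1: (1, 0, 978)  [1]
  a=2: (2, 0, 489)  [1]
  a=3: (3, 0, 326)  [1]
  a=4..5: none
  a=6: (6, 0, 163)  [1]
  a=7: (7, -6, 141), (7, 6, 141)  [2]
  a=8..10: none
  a=11: (11, -2, 89), (11, 2, 89)  [2]
  a=12: none
  a=13: (13, -12, 78), (13, 12, 78)  [2]
  a=14: (14, -8, 71), (14, 8, 71)  [2]
  a=15..16: none
  a=17: (17, -10, 59), (17, 10, 59)  [2]
  a=18..20: none
  a=21: (21, -6, 47), (21, 6, 47)  [2]
  a=22: (22, -20, 49), (22, 20, 49)  [2]
  a=23..25: none
  a=26: (26, -12, 39), (26, 12, 39)  [2]
  a=27..30: none
  a=31: (31, -26, 37), (31, 26, 37)  [2]
  a=32: none
  a=33: (33, -24, 34), (33, 24, 34)  [2]
  a=34..36: none
Total reduced forms: 1 + 1 + 1 + 1 + 2 + 2 + 2 + 2 + 2 + 2 + 2 + 2 + 2 + 2 = 24
h = 24

24


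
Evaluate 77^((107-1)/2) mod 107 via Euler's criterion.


p = 107 is prime and the exponent is (p-1)/2 = 53, so by Euler's criterion 77^53 = (77/107) = +1 or -1 mod 107.
Compute by square-and-multiply:
  53 = 32 + 16 + 4 + 1 (binary 110101)
  Repeated squaring mod 107: 77^1 = 77, 77^2 = 44, 77^4 = 10, 77^8 = 100, 77^16 = 49, 77^32 = 47
  77^53 = 77^32 * 77^16 * 77^4 * 77^1 = 47 * 49 * 10 * 77 mod 107
    47 * 49 = 2303 = 56 mod 107
    56 * 10 = 560 = 25 mod 107
    25 * 77 = 1925 = 106 mod 107
  77^53 = 106 mod 107
Result 106 = p - 1 = -1 mod 107: 77 is a quadratic non-residue mod 107. As a residue in [0, p-1] the value is 106.
77^53 mod 107 = 106

106


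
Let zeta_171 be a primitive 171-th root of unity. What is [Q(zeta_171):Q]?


The degree equals Euler's totient phi(171).
171 = 3^2 * 19
phi(171) = 108

108


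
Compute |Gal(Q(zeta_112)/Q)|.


|Gal(Q(zeta_112)/Q)| = phi(112)
= 48

48


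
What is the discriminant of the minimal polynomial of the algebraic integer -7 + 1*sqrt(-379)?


The element -7 + 1*sqrt(-379) has minimal polynomial:
x^2 + 14*x + 428
Discriminant = (14)^2 - 4*(428)
= 196 - 1712
= -1516

-1516


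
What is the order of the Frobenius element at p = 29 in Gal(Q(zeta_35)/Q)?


The Frobenius at p in Gal(Q(zeta_n)/Q) = (Z/nZ)* is the class of p, so its order is ord_35(29), the smallest k >= 1 with 29^k = 1 mod 35.
n = 35 = 5 * 7, phi(35) = 24; the order divides phi(n).
Divisors of 24: 1, 2, 3, 4, 6, 8, 12, 24
Repeated squaring mod 35: 29^1 = 29, 29^2 = 1, 29^4 = 1, 29^8 = 1, 29^16 = 1
Test divisors in increasing order:
  k=1: 29^1 = 29 mod 35
  k=2: 29^2 = 1 mod 35  <- first divisor giving 1
Order = 2

2


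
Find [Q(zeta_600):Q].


The degree equals Euler's totient phi(600).
600 = 2^3 * 3 * 5^2
phi(600) = 160

160


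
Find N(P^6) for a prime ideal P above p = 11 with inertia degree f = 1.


N(P^a) = p^(a*f)
= 11^(6*1)
= 11^6
= 1771561

1771561


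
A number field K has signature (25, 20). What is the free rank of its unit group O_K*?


By Dirichlet's unit theorem:
rank = r1 + r2 - 1
= 25 + 20 - 1
= 44

44


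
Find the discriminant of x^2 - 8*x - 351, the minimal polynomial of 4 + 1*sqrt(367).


The element 4 + 1*sqrt(367) has minimal polynomial:
x^2 - 8*x - 351
Discriminant = (-8)^2 - 4*(-351)
= 64 + 1404
= 1468

1468


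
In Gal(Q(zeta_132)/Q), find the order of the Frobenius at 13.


The Frobenius at p in Gal(Q(zeta_n)/Q) = (Z/nZ)* is the class of p, so its order is ord_132(13), the smallest k >= 1 with 13^k = 1 mod 132.
n = 132 = 2^2 * 3 * 11, phi(132) = 40; the order divides phi(n).
Divisors of 40: 1, 2, 4, 5, 8, 10, 20, 40
Repeated squaring mod 132: 13^1 = 13, 13^2 = 37, 13^4 = 49, 13^8 = 25, 13^16 = 97, 13^32 = 37
Test divisors in increasing order:
  k=1: 13^1 = 13 mod 132
  k=2: 13^2 = 37 mod 132
  k=4: 13^4 = 49 mod 132
  k=5: 13^5 = 49 * 13 = 109 mod 132
  k=8: 13^8 = 25 mod 132
  k=10: 13^10 = 25 * 37 = 1 mod 132  <- first divisor giving 1
Order = 10

10


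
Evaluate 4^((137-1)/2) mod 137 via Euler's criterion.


p = 137 is prime and the exponent is (p-1)/2 = 68, so by Euler's criterion 4^68 = (4/137) = +1 or -1 mod 137.
Compute by square-and-multiply:
  68 = 64 + 4 (binary 1000100)
  Repeated squaring mod 137: 4^1 = 4, 4^2 = 16, 4^4 = 119, 4^8 = 50, 4^16 = 34, 4^32 = 60, 4^64 = 38
  4^68 = 4^64 * 4^4 = 38 * 119 mod 137
    38 * 119 = 4522 = 1 mod 137
  4^68 = 1 mod 137
Result 1: 4 is a quadratic residue mod 137.
4^68 mod 137 = 1

1


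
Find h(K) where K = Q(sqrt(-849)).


K = Q(sqrt(-849)). d mod 4 = 3, so D = disc(K) = 4d = -3396
h(K) equals the number of primitive reduced positive-definite forms (a, b, c) = a*x^2 + b*x*y + c*y^2 with b^2 - 4ac = D,
where reduced means |b| <= a <= c, with b >= 0 whenever |b| = a or a = c, and primitive means gcd(a, b, c) = 1.
Reduced forces 3a^2 <= |D| = 3396, so 1 <= a <= 33; b must have the parity of D, and c = (b^2 - D)/(4a) must be an integer >= a.
Enumerate a = 1..33, b in [-a, a]:
  a=1: (1, 0, 849)  [1]
  a=2: (2, 2, 425)  [1]
  a=3: (3, 0, 283)  [1]
  a=4: none
  a=5: (5, -2, 170), (5, 2, 170)  [2]
  a=6: (6, 6, 143)  [1]
  a=7..9: none
  a=10: (10, -2, 85), (10, 2, 85)  [2]
  a=11: (11, -6, 78), (11, 6, 78)  [2]
  a=12: none
  a=13: (13, -6, 66), (13, 6, 66)  [2]
  a=14: none
  a=15: (15, -12, 59), (15, 12, 59)  [2]
  a=16: none
  a=17: (17, -2, 50), (17, 2, 50)  [2]
  a=18: none
  a=19: (19, -10, 46), (19, 10, 46)  [2]
  a=20..21: none
  a=22: (22, -6, 39), (22, 6, 39)  [2]
  a=23: (23, -10, 38), (23, 10, 38)  [2]
  a=24: none
  a=25: (25, -2, 34), (25, 2, 34)  [2]
  a=26: (26, -6, 33), (26, 6, 33)  [2]
  a=27..29: none
  a=30: (30, -18, 31), (30, 18, 31)  [2]
  a=31..33: none
Total reduced forms: 1 + 1 + 1 + 2 + 1 + 2 + 2 + 2 + 2 + 2 + 2 + 2 + 2 + 2 + 2 + 2 = 28
h = 28

28


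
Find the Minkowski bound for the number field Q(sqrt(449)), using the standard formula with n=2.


d = 449, d mod 4 = 1, so disc(K) = d = 449; |disc(K)| = 449
Real quadratic field, so n = 2, s = r2 = 0, r1 = 2
M = (n!/n^n) * (4/pi)^s * sqrt(|disc(K)|) = (2!/2^2) * (4/pi)^0 * sqrt(449)
= 0.5 * 1.000000 * 21.189620
= 10.5948

10.5948


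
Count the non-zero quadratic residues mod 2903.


For prime p, the number of non-zero quadratic residues is (p-1)/2.
= (2903-1)/2
= 1451

1451


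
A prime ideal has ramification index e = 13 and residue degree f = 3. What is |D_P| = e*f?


|D_P| = e * f
= 13 * 3
= 39

39


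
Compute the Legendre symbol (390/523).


p = 523 is prime, so compute (390/523) with the reciprocity algorithm (Jacobi-symbol steps: pull out 2s via (2/n), flip via reciprocity, reduce):
  pull out 2: (2/523) = -1  (since 523 mod 8 = 3)
  reciprocity: (195/523) -> -(523/195)
  reduce: (133/195)
  reciprocity: (133/195) -> +(195/133)
  reduce: (62/133)
  pull out 2: (2/133) = -1  (since 133 mod 8 = 5)
  reciprocity: (31/133) -> +(133/31)
  reduce: (9/31)
  reciprocity: (9/31) -> +(31/9)
  reduce: (4/9)
  pull out 2: (2/9) = +1  (since 9 mod 8 = 1)
  pull out 2: (2/9) = +1  (since 9 mod 8 = 1)
  (1/9) = 1
Product of signs = -1
(390/523) = -1

-1


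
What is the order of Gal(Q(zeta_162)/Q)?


|Gal(Q(zeta_162)/Q)| = phi(162)
= 54

54


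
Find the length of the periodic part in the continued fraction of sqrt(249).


Run the CF algorithm for sqrt(249).
a_0 = floor(sqrt(249)) = 15; set m_0=0, q_0=1.
Recurrence: m' = q*a - m,  q' = (d - m'^2)/q,  a' = floor((a_0 + m')/q').
  step 1: m=15, q=24, a=1
  step 2: m=9, q=7, a=3
  step 3: m=12, q=15, a=1
  step 4: m=3, q=16, a=1
  step 5: m=13, q=5, a=5
  step 6: m=12, q=21, a=1
  step 7: m=9, q=8, a=3
  step 8: m=15, q=3, a=10
  step 9: m=15, q=8, a=3
  step 10: m=9, q=21, a=1
  step 11: m=12, q=5, a=5
  step 12: m=13, q=16, a=1
  step 13: m=3, q=15, a=1
  step 14: m=12, q=7, a=3
  step 15: m=9, q=24, a=1
  step 16: m=15, q=1, a=30
a_16 = 2*a_0 = 30, so the period closes here.
sqrt(249) = [15; 1, 3, 1, 1, 5, 1, 3, 10, 3, 1, 5, 1, 1, 3, 1, 30]
Period length = 16

16


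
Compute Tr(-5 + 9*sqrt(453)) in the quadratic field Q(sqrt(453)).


Tr(a + b*sqrt(d)) = (a + b*sqrt(d)) + (a - b*sqrt(d)) = 2a
= 2 * (-5)
= -10

-10


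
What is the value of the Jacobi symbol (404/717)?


Compute (404/717) via quadratic reciprocity:
  pull out 2: (2/717) = -1  (since 717 mod 8 = 5)
  pull out 2: (2/717) = -1  (since 717 mod 8 = 5)
  reciprocity: (101/717) -> +(717/101)
  reduce: (10/101)
  pull out 2: (2/101) = -1  (since 101 mod 8 = 5)
  reciprocity: (5/101) -> +(101/5)
  reduce: (1/5)
  (1/5) = 1
Product of signs = -1

-1


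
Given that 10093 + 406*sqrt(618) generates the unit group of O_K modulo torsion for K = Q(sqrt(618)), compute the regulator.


epsilon = 10093 + 406*sqrt(618)
= 20186.0000
R = ln(20186.0000)
= 9.9127

9.9127


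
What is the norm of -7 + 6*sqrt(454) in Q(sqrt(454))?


N(a + b*sqrt(d)) = a^2 - d*b^2
= (-7)^2 - (454)*(6)^2
= 49 - 16344
= -16295

-16295
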